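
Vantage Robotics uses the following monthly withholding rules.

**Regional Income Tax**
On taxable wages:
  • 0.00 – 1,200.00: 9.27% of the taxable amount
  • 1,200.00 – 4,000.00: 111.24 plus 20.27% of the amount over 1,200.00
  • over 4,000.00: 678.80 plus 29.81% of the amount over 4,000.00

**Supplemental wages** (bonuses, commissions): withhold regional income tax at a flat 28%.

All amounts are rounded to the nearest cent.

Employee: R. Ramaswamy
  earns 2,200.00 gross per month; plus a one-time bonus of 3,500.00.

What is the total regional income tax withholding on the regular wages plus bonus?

Regional Income Tax: taxable = 2,200.00
  111.24 + 20.27% × (2,200.00 − 1,200.00) = 111.24 + 20.27% × 1,000.00 = 313.94
Supplemental (28% flat on bonus): 28% × 3,500.00 = 980.00
Total regional income tax: 313.94 + 980.00 = 1,293.94

1,293.94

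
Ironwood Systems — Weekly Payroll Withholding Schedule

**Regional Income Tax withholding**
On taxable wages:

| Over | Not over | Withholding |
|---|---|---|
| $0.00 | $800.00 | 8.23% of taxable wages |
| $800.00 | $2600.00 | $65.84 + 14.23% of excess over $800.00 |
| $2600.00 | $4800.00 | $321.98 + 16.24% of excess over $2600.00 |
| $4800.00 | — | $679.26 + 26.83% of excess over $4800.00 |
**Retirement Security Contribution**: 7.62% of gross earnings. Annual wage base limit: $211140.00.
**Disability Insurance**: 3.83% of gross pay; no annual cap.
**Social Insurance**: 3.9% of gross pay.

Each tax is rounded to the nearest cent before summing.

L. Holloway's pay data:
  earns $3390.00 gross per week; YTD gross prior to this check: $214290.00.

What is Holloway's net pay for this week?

Regional Income Tax: taxable = $3390.00
  $321.98 + 16.24% × ($3390.00 − $2600.00) = $321.98 + 16.24% × $790.00 = $450.28
Retirement Security Contribution: YTD $214290.00 ≥ cap $211140.00 → $0.00
Disability Insurance: 3.83% × $3390.00 = $129.84
Social Insurance: 3.9% × $3390.00 = $132.21
Total withheld: $450.28 + $0.00 + $129.84 + $132.21 = $712.33
Net pay: $3390.00 − $712.33 = $2677.67

$2677.67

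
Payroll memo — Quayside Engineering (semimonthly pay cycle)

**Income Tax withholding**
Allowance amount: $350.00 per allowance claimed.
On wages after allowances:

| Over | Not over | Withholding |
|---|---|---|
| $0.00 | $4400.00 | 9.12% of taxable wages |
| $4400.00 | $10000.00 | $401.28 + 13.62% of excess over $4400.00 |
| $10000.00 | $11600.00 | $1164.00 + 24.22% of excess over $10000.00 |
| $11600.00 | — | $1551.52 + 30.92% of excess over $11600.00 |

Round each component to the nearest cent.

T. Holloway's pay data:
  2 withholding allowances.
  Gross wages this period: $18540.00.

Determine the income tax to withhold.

Income Tax: taxable = $18540.00 − 2×$350.00 = $17840.00
  $1551.52 + 30.92% × ($17840.00 − $11600.00) = $1551.52 + 30.92% × $6240.00 = $3480.93

$3480.93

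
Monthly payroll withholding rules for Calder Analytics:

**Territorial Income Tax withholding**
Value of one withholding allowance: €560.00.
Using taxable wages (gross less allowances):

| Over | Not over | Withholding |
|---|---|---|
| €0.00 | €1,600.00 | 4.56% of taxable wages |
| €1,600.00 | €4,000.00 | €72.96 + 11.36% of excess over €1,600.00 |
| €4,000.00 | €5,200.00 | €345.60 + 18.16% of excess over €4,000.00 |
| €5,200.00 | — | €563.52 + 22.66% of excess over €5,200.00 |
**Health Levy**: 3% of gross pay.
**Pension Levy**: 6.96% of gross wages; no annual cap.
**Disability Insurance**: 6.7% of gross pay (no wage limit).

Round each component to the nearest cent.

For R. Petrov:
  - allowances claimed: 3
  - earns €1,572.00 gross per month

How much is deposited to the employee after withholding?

Territorial Income Tax: taxable = €1,572.00 − 3×€560.00 = €-108.00
  Taxable ≤ 0 → €0.00
Health Levy: 3% × €1,572.00 = €47.16
Pension Levy: 6.96% × €1,572.00 = €109.41
Disability Insurance: 6.7% × €1,572.00 = €105.32
Total withheld: €0.00 + €47.16 + €109.41 + €105.32 = €261.89
Net pay: €1,572.00 − €261.89 = €1,310.11

€1,310.11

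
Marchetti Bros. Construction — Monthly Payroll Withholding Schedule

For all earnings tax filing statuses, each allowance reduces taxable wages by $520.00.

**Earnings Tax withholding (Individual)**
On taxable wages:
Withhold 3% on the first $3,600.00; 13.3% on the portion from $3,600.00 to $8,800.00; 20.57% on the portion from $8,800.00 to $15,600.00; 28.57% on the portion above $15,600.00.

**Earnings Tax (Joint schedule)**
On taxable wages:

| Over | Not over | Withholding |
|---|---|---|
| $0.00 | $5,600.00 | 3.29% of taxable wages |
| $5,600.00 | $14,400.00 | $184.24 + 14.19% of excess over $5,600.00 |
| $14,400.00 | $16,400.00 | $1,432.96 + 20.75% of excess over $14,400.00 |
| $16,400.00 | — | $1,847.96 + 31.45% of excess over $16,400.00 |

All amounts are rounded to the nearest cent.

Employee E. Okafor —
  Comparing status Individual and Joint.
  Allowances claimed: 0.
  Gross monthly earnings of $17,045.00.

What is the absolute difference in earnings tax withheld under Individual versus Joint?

Earnings Tax (Individual): taxable = $17,045.00
  $2,198.36 + 28.57% × ($17,045.00 − $15,600.00) = $2,198.36 + 28.57% × $1,445.00 = $2,611.20
Earnings Tax (Joint): taxable = $17,045.00
  $1,847.96 + 31.45% × ($17,045.00 − $16,400.00) = $1,847.96 + 31.45% × $645.00 = $2,050.81
Difference: |$2,611.20 − $2,050.81| = $560.39 (higher under Individual)

$560.39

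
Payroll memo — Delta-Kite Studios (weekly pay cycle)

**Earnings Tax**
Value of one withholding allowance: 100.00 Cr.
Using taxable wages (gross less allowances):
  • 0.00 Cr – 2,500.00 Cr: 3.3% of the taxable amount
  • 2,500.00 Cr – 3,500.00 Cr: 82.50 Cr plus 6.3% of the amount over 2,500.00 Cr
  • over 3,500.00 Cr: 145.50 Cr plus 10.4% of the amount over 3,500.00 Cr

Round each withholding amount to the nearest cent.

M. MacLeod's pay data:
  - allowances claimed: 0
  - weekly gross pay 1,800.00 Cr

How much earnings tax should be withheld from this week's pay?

Earnings Tax: taxable = 1,800.00 Cr
  3.3% × 1,800.00 Cr = 59.40 Cr

59.40 Cr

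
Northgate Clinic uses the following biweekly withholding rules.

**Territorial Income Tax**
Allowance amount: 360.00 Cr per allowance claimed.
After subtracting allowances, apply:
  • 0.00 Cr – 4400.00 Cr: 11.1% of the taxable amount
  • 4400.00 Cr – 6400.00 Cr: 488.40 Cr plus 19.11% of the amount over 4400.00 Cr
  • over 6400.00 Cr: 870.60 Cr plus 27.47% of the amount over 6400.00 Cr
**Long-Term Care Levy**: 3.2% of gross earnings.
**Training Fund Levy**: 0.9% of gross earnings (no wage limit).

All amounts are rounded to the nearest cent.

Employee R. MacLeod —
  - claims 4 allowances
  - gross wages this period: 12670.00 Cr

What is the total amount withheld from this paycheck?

Territorial Income Tax: taxable = 12670.00 Cr − 4×360.00 Cr = 11230.00 Cr
  870.60 Cr + 27.47% × (11230.00 Cr − 6400.00 Cr) = 870.60 Cr + 27.47% × 4830.00 Cr = 2197.40 Cr
Long-Term Care Levy: 3.2% × 12670.00 Cr = 405.44 Cr
Training Fund Levy: 0.9% × 12670.00 Cr = 114.03 Cr
Total: 2197.40 Cr + 405.44 Cr + 114.03 Cr = 2716.87 Cr

2716.87 Cr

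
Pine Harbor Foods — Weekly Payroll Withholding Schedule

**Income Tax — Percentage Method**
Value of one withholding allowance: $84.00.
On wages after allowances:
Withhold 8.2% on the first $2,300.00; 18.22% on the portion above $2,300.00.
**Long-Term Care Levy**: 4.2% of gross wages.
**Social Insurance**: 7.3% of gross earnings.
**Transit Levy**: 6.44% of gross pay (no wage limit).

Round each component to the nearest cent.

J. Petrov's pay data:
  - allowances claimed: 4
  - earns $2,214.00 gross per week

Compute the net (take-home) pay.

$1,662.81

Income Tax: taxable = $2,214.00 − 4×$84.00 = $1,878.00
  8.2% × $1,878.00 = $154.00
Long-Term Care Levy: 4.2% × $2,214.00 = $92.99
Social Insurance: 7.3% × $2,214.00 = $161.62
Transit Levy: 6.44% × $2,214.00 = $142.58
Total withheld: $154.00 + $92.99 + $161.62 + $142.58 = $551.19
Net pay: $2,214.00 − $551.19 = $1,662.81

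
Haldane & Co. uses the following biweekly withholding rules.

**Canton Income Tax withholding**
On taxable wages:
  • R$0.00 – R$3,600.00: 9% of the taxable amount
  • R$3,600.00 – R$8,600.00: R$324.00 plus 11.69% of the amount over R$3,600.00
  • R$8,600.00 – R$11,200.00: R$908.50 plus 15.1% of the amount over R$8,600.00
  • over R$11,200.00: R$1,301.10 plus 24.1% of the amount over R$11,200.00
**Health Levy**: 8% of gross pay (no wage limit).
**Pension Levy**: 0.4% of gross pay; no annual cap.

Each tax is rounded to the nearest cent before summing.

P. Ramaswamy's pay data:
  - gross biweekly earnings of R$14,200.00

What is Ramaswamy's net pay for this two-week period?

Canton Income Tax: taxable = R$14,200.00
  R$1,301.10 + 24.1% × (R$14,200.00 − R$11,200.00) = R$1,301.10 + 24.1% × R$3,000.00 = R$2,024.10
Health Levy: 8% × R$14,200.00 = R$1,136.00
Pension Levy: 0.4% × R$14,200.00 = R$56.80
Total withheld: R$2,024.10 + R$1,136.00 + R$56.80 = R$3,216.90
Net pay: R$14,200.00 − R$3,216.90 = R$10,983.10

R$10,983.10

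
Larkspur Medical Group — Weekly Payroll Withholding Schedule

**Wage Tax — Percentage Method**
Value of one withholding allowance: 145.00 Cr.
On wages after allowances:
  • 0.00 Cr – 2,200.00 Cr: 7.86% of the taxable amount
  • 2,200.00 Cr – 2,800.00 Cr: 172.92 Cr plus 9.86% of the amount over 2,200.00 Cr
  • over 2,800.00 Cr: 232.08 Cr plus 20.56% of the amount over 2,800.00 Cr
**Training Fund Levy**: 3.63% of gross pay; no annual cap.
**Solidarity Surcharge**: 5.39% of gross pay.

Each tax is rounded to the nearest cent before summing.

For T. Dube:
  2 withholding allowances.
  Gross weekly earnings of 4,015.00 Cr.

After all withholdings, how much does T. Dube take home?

3,230.59 Cr

Wage Tax: taxable = 4,015.00 Cr − 2×145.00 Cr = 3,725.00 Cr
  232.08 Cr + 20.56% × (3,725.00 Cr − 2,800.00 Cr) = 232.08 Cr + 20.56% × 925.00 Cr = 422.26 Cr
Training Fund Levy: 3.63% × 4,015.00 Cr = 145.74 Cr
Solidarity Surcharge: 5.39% × 4,015.00 Cr = 216.41 Cr
Total withheld: 422.26 Cr + 145.74 Cr + 216.41 Cr = 784.41 Cr
Net pay: 4,015.00 Cr − 784.41 Cr = 3,230.59 Cr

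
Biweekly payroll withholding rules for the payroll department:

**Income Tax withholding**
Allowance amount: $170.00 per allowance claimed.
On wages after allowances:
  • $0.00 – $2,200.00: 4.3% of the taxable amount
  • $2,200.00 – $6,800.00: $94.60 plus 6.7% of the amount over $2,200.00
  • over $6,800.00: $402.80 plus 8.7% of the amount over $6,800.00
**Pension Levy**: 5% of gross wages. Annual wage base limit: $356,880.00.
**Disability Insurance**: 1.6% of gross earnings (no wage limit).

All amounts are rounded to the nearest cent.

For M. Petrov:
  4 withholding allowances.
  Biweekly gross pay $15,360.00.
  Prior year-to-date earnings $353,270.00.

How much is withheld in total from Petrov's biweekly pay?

Income Tax: taxable = $15,360.00 − 4×$170.00 = $14,680.00
  $402.80 + 8.7% × ($14,680.00 − $6,800.00) = $402.80 + 8.7% × $7,880.00 = $1,088.36
Pension Levy: cap $356,880.00 − YTD $353,270.00 = $3,610.00 subject; 5% × $3,610.00 = $180.50
Disability Insurance: 1.6% × $15,360.00 = $245.76
Total: $1,088.36 + $180.50 + $245.76 = $1,514.62

$1,514.62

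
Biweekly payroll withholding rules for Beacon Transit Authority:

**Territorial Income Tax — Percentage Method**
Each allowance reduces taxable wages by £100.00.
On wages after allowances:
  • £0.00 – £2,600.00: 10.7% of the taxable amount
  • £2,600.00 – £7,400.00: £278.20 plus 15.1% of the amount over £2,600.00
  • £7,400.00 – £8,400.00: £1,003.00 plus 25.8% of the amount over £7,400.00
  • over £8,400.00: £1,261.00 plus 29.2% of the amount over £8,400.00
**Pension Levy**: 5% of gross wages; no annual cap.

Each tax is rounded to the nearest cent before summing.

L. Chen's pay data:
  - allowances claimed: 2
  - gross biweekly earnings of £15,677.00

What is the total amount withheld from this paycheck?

Territorial Income Tax: taxable = £15,677.00 − 2×£100.00 = £15,477.00
  £1,261.00 + 29.2% × (£15,477.00 − £8,400.00) = £1,261.00 + 29.2% × £7,077.00 = £3,327.48
Pension Levy: 5% × £15,677.00 = £783.85
Total: £3,327.48 + £783.85 = £4,111.33

£4,111.33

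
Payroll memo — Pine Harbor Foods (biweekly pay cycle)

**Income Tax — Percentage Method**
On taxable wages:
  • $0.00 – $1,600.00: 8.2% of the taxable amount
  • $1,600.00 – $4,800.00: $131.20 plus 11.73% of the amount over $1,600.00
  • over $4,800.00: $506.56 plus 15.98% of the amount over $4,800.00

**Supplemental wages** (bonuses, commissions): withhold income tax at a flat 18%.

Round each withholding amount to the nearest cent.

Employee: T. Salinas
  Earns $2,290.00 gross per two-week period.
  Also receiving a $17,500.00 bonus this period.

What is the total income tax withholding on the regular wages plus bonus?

Income Tax: taxable = $2,290.00
  $131.20 + 11.73% × ($2,290.00 − $1,600.00) = $131.20 + 11.73% × $690.00 = $212.14
Supplemental (18% flat on bonus): 18% × $17,500.00 = $3,150.00
Total income tax: $212.14 + $3,150.00 = $3,362.14

$3,362.14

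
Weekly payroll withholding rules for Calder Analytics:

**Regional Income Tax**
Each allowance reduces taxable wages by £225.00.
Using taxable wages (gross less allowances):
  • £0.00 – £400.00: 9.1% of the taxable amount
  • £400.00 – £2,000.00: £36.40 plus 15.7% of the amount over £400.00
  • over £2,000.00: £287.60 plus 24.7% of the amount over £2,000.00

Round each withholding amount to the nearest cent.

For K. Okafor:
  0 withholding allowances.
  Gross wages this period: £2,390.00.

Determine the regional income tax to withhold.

£383.93

Regional Income Tax: taxable = £2,390.00
  £287.60 + 24.7% × (£2,390.00 − £2,000.00) = £287.60 + 24.7% × £390.00 = £383.93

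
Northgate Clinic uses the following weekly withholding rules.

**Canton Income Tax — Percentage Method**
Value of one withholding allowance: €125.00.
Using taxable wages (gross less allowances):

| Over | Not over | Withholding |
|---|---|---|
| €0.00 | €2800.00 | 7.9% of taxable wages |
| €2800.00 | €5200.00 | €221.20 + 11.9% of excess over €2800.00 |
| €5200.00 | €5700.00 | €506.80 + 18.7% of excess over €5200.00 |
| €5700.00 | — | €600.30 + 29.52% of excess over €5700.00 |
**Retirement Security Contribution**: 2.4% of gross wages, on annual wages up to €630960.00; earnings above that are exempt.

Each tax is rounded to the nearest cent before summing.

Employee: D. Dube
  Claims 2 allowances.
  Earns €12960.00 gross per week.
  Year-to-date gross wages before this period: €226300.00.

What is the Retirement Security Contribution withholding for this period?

€311.04

Retirement Security Contribution: 2.4% × €12960.00 = €311.04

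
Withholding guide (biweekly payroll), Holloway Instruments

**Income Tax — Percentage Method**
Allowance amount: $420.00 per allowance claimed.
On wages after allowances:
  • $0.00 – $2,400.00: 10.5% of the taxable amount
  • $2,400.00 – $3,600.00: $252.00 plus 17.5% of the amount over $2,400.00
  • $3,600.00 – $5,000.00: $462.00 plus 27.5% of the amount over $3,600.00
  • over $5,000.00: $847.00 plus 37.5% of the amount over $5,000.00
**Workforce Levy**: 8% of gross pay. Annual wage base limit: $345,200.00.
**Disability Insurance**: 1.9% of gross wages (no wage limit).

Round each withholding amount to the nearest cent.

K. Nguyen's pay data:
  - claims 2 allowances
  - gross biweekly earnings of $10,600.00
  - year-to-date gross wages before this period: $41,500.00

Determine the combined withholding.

Income Tax: taxable = $10,600.00 − 2×$420.00 = $9,760.00
  $847.00 + 37.5% × ($9,760.00 − $5,000.00) = $847.00 + 37.5% × $4,760.00 = $2,632.00
Workforce Levy: 8% × $10,600.00 = $848.00
Disability Insurance: 1.9% × $10,600.00 = $201.40
Total: $2,632.00 + $848.00 + $201.40 = $3,681.40

$3,681.40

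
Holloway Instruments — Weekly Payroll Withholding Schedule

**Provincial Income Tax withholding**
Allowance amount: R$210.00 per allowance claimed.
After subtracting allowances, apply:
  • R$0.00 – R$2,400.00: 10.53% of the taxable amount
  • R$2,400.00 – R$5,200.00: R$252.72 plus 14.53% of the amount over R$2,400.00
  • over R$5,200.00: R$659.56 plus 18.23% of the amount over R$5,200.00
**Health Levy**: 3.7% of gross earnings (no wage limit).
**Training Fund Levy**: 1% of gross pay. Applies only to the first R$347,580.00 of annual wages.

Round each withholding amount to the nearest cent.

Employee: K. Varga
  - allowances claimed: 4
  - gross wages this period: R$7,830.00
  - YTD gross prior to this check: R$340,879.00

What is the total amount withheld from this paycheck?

Provincial Income Tax: taxable = R$7,830.00 − 4×R$210.00 = R$6,990.00
  R$659.56 + 18.23% × (R$6,990.00 − R$5,200.00) = R$659.56 + 18.23% × R$1,790.00 = R$985.88
Health Levy: 3.7% × R$7,830.00 = R$289.71
Training Fund Levy: cap R$347,580.00 − YTD R$340,879.00 = R$6,701.00 subject; 1% × R$6,701.00 = R$67.01
Total: R$985.88 + R$289.71 + R$67.01 = R$1,342.60

R$1,342.60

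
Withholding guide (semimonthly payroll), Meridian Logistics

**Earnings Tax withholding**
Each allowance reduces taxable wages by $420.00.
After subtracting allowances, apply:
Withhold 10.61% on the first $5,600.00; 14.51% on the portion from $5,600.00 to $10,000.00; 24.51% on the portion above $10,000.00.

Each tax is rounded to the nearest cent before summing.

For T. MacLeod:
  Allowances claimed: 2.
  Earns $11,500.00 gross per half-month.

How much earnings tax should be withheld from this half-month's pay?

$1,394.37

Earnings Tax: taxable = $11,500.00 − 2×$420.00 = $10,660.00
  $1,232.60 + 24.51% × ($10,660.00 − $10,000.00) = $1,232.60 + 24.51% × $660.00 = $1,394.37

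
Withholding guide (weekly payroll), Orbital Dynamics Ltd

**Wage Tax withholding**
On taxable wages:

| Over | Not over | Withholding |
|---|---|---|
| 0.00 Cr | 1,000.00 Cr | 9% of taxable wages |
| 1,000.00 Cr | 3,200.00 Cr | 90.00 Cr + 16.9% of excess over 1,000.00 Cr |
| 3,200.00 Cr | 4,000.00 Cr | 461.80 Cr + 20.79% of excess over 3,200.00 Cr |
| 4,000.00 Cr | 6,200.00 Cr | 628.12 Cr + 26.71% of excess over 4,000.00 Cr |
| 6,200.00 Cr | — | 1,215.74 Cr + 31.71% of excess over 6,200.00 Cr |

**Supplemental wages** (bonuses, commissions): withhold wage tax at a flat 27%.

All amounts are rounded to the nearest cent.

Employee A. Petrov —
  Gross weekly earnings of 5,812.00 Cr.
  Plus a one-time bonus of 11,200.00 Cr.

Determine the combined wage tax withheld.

4,136.11 Cr

Wage Tax: taxable = 5,812.00 Cr
  628.12 Cr + 26.71% × (5,812.00 Cr − 4,000.00 Cr) = 628.12 Cr + 26.71% × 1,812.00 Cr = 1,112.11 Cr
Supplemental (27% flat on bonus): 27% × 11,200.00 Cr = 3,024.00 Cr
Total wage tax: 1,112.11 Cr + 3,024.00 Cr = 4,136.11 Cr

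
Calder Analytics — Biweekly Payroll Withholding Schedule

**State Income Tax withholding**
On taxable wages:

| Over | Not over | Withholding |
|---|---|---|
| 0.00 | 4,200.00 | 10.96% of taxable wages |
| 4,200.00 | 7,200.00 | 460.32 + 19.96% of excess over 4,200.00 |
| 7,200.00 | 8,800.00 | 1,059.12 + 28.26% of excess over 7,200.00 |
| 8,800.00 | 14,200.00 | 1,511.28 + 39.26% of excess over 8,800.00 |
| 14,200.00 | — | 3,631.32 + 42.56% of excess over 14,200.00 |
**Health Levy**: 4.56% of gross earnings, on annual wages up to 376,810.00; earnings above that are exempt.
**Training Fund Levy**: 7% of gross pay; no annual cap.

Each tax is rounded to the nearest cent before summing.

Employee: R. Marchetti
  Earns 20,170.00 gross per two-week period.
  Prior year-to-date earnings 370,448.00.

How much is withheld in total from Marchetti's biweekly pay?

State Income Tax: taxable = 20,170.00
  3,631.32 + 42.56% × (20,170.00 − 14,200.00) = 3,631.32 + 42.56% × 5,970.00 = 6,172.15
Health Levy: cap 376,810.00 − YTD 370,448.00 = 6,362.00 subject; 4.56% × 6,362.00 = 290.11
Training Fund Levy: 7% × 20,170.00 = 1,411.90
Total: 6,172.15 + 290.11 + 1,411.90 = 7,874.16

7,874.16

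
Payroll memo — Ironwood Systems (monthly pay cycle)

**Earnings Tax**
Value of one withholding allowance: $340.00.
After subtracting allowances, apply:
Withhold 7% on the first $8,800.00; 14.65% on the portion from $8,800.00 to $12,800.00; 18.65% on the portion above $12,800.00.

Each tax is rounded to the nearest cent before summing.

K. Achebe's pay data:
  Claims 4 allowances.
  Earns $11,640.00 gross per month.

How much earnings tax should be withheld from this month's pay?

$832.82

Earnings Tax: taxable = $11,640.00 − 4×$340.00 = $10,280.00
  $616.00 + 14.65% × ($10,280.00 − $8,800.00) = $616.00 + 14.65% × $1,480.00 = $832.82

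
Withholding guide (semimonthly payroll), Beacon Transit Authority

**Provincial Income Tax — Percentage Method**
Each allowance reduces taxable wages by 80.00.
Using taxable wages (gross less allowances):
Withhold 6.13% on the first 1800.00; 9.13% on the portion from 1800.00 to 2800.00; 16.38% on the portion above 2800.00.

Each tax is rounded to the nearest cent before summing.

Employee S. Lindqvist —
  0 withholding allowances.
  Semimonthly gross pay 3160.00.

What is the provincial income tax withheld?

260.61

Provincial Income Tax: taxable = 3160.00
  201.64 + 16.38% × (3160.00 − 2800.00) = 201.64 + 16.38% × 360.00 = 260.61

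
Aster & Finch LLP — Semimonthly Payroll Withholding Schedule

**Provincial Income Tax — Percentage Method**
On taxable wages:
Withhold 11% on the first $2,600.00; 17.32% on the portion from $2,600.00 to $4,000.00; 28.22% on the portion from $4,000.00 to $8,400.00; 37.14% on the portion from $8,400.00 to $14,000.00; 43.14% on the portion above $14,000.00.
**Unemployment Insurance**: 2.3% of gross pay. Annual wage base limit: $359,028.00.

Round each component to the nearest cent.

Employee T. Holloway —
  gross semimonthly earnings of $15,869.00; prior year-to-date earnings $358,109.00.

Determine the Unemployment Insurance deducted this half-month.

$21.14

Unemployment Insurance: cap $359,028.00 − YTD $358,109.00 = $919.00 subject; 2.3% × $919.00 = $21.14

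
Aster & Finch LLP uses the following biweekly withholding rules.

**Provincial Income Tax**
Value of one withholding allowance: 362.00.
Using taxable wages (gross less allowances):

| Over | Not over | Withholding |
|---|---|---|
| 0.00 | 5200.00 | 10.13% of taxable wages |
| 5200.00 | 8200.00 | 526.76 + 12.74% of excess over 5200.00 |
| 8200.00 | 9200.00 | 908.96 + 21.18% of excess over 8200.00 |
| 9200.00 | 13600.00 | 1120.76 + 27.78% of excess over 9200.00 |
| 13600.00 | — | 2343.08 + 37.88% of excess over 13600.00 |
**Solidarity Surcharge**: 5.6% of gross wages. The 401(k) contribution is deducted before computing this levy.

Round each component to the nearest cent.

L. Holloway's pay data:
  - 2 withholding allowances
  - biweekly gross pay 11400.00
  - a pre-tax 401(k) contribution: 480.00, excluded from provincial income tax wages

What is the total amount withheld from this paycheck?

2008.97

Provincial Income Tax: taxable = 11400.00 − 480.00 − 2×362.00 = 10196.00
  1120.76 + 27.78% × (10196.00 − 9200.00) = 1120.76 + 27.78% × 996.00 = 1397.45
Solidarity Surcharge: 5.6% × 10920.00 = 611.52
Total: 1397.45 + 611.52 = 2008.97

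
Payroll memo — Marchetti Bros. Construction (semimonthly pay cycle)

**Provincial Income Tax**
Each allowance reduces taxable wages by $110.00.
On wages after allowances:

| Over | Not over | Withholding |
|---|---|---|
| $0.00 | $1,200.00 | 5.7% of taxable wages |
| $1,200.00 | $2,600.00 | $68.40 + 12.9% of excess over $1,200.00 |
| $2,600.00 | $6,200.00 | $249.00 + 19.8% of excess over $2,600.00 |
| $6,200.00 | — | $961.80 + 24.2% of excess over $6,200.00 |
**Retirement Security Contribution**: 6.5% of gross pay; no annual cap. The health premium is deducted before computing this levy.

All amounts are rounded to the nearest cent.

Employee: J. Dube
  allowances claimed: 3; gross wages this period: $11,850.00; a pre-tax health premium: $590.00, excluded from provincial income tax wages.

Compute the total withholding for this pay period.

Provincial Income Tax: taxable = $11,850.00 − $590.00 − 3×$110.00 = $10,930.00
  $961.80 + 24.2% × ($10,930.00 − $6,200.00) = $961.80 + 24.2% × $4,730.00 = $2,106.46
Retirement Security Contribution: 6.5% × $11,260.00 = $731.90
Total: $2,106.46 + $731.90 = $2,838.36

$2,838.36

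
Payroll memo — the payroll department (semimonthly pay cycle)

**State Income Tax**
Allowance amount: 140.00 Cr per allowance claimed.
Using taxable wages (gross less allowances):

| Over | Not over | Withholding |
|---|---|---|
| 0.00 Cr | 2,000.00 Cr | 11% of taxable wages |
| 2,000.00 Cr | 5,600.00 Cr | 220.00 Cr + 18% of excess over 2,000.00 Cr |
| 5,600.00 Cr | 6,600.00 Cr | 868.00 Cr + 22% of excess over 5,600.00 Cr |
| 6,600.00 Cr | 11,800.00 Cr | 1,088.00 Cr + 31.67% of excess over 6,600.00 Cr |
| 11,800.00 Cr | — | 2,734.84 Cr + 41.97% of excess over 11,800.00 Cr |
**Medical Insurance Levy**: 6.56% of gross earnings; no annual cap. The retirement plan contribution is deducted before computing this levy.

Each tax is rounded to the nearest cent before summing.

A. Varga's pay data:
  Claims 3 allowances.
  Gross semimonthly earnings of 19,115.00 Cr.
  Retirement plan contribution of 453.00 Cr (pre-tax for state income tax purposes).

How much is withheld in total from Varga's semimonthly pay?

6,662.78 Cr

State Income Tax: taxable = 19,115.00 Cr − 453.00 Cr − 3×140.00 Cr = 18,242.00 Cr
  2,734.84 Cr + 41.97% × (18,242.00 Cr − 11,800.00 Cr) = 2,734.84 Cr + 41.97% × 6,442.00 Cr = 5,438.55 Cr
Medical Insurance Levy: 6.56% × 18,662.00 Cr = 1,224.23 Cr
Total: 5,438.55 Cr + 1,224.23 Cr = 6,662.78 Cr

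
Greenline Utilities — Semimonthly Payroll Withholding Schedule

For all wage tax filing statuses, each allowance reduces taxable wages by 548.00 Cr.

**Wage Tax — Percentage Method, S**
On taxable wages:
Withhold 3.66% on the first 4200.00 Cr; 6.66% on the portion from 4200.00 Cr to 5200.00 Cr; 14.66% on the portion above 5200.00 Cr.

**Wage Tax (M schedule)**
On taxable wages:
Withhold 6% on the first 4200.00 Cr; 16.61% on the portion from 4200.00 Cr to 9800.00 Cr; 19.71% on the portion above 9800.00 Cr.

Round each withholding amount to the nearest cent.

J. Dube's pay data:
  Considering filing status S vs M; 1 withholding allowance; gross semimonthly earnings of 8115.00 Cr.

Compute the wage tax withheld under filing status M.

Wage Tax (M): taxable = 8115.00 Cr − 1×548.00 Cr = 7567.00 Cr
  252.00 Cr + 16.61% × (7567.00 Cr − 4200.00 Cr) = 252.00 Cr + 16.61% × 3367.00 Cr = 811.26 Cr

811.26 Cr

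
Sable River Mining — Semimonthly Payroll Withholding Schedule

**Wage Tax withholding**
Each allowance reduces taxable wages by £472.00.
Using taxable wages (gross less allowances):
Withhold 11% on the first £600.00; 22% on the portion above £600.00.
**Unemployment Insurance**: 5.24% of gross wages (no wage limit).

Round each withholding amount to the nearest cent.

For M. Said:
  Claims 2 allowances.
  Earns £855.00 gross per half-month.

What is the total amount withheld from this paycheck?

Wage Tax: taxable = £855.00 − 2×£472.00 = £-89.00
  Taxable ≤ 0 → £0.00
Unemployment Insurance: 5.24% × £855.00 = £44.80
Total: £0.00 + £44.80 = £44.80

£44.80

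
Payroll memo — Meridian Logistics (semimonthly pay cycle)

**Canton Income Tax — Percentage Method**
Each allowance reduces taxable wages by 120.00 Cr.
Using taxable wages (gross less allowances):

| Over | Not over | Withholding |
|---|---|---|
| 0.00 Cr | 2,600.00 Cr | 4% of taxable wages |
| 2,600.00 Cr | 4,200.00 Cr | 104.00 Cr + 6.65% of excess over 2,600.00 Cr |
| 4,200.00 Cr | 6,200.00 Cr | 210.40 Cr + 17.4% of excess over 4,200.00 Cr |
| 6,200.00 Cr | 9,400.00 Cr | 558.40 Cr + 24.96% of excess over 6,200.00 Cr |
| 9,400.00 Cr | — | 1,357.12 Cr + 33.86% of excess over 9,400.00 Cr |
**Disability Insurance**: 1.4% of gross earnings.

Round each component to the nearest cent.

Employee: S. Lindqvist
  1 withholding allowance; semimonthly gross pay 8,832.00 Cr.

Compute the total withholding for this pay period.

1,309.05 Cr

Canton Income Tax: taxable = 8,832.00 Cr − 1×120.00 Cr = 8,712.00 Cr
  558.40 Cr + 24.96% × (8,712.00 Cr − 6,200.00 Cr) = 558.40 Cr + 24.96% × 2,512.00 Cr = 1,185.40 Cr
Disability Insurance: 1.4% × 8,832.00 Cr = 123.65 Cr
Total: 1,185.40 Cr + 123.65 Cr = 1,309.05 Cr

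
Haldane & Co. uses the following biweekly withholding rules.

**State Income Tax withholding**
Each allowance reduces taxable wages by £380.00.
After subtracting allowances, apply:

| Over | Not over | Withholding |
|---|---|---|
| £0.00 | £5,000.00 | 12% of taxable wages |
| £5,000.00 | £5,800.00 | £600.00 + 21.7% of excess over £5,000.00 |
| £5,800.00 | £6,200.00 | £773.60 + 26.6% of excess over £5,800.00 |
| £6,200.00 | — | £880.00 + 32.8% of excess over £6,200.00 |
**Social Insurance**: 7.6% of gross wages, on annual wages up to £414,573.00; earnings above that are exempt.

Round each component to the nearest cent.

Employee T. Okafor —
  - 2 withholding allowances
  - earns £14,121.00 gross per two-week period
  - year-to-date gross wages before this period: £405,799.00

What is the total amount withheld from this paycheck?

£3,895.63

State Income Tax: taxable = £14,121.00 − 2×£380.00 = £13,361.00
  £880.00 + 32.8% × (£13,361.00 − £6,200.00) = £880.00 + 32.8% × £7,161.00 = £3,228.81
Social Insurance: cap £414,573.00 − YTD £405,799.00 = £8,774.00 subject; 7.6% × £8,774.00 = £666.82
Total: £3,228.81 + £666.82 = £3,895.63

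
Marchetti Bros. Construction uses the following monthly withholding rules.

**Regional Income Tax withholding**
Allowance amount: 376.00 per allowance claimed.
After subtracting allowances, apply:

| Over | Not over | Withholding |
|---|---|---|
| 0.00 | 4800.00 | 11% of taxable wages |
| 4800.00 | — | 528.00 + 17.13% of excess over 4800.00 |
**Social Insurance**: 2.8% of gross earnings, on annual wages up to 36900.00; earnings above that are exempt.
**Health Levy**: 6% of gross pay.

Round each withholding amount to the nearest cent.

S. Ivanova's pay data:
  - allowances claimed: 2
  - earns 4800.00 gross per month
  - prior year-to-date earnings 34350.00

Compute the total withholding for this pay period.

Regional Income Tax: taxable = 4800.00 − 2×376.00 = 4048.00
  11% × 4048.00 = 445.28
Social Insurance: cap 36900.00 − YTD 34350.00 = 2550.00 subject; 2.8% × 2550.00 = 71.40
Health Levy: 6% × 4800.00 = 288.00
Total: 445.28 + 71.40 + 288.00 = 804.68

804.68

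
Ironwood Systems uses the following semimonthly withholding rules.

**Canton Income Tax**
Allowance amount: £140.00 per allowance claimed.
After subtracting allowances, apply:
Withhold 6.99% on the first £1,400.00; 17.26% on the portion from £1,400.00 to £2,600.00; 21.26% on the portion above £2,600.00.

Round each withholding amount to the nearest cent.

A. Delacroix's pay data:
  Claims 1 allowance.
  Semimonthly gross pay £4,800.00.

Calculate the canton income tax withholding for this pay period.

Canton Income Tax: taxable = £4,800.00 − 1×£140.00 = £4,660.00
  £304.98 + 21.26% × (£4,660.00 − £2,600.00) = £304.98 + 21.26% × £2,060.00 = £742.94

£742.94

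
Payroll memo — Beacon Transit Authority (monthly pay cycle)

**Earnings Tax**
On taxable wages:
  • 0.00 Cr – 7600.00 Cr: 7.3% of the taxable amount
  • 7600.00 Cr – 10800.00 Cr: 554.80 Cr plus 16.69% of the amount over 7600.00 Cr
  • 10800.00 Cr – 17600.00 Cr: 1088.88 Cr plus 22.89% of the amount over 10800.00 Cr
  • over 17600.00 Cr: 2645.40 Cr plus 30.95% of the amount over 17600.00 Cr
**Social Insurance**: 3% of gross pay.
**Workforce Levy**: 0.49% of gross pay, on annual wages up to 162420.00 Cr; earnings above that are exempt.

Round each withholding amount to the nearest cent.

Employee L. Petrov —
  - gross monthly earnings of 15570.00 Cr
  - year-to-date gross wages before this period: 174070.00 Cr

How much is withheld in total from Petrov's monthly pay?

2647.83 Cr

Earnings Tax: taxable = 15570.00 Cr
  1088.88 Cr + 22.89% × (15570.00 Cr − 10800.00 Cr) = 1088.88 Cr + 22.89% × 4770.00 Cr = 2180.73 Cr
Social Insurance: 3% × 15570.00 Cr = 467.10 Cr
Workforce Levy: YTD 174070.00 Cr ≥ cap 162420.00 Cr → 0.00 Cr
Total: 2180.73 Cr + 467.10 Cr + 0.00 Cr = 2647.83 Cr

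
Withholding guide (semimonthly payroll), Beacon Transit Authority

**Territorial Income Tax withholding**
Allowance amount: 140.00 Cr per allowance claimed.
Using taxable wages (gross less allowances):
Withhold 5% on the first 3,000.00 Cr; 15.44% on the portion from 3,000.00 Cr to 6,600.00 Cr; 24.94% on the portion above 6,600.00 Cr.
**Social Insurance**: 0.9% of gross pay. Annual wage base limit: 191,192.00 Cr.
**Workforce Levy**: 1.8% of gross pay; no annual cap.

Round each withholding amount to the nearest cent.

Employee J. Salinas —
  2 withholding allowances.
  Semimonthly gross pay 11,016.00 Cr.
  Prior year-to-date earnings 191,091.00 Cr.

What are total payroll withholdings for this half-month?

1,936.56 Cr

Territorial Income Tax: taxable = 11,016.00 Cr − 2×140.00 Cr = 10,736.00 Cr
  705.84 Cr + 24.94% × (10,736.00 Cr − 6,600.00 Cr) = 705.84 Cr + 24.94% × 4,136.00 Cr = 1,737.36 Cr
Social Insurance: cap 191,192.00 Cr − YTD 191,091.00 Cr = 101.00 Cr subject; 0.9% × 101.00 Cr = 0.91 Cr
Workforce Levy: 1.8% × 11,016.00 Cr = 198.29 Cr
Total: 1,737.36 Cr + 0.91 Cr + 198.29 Cr = 1,936.56 Cr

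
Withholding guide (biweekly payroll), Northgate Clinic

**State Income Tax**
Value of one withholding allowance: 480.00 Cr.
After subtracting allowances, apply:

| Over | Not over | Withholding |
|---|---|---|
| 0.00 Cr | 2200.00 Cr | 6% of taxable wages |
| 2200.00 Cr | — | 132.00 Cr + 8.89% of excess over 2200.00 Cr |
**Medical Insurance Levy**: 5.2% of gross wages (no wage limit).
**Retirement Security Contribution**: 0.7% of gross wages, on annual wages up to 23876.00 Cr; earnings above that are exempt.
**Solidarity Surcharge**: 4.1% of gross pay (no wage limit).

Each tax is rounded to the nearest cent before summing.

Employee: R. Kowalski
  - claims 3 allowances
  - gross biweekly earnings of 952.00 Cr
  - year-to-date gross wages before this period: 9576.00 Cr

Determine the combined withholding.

State Income Tax: taxable = 952.00 Cr − 3×480.00 Cr = -488.00 Cr
  Taxable ≤ 0 → 0.00 Cr
Medical Insurance Levy: 5.2% × 952.00 Cr = 49.50 Cr
Retirement Security Contribution: 0.7% × 952.00 Cr = 6.66 Cr
Solidarity Surcharge: 4.1% × 952.00 Cr = 39.03 Cr
Total: 0.00 Cr + 49.50 Cr + 6.66 Cr + 39.03 Cr = 95.19 Cr

95.19 Cr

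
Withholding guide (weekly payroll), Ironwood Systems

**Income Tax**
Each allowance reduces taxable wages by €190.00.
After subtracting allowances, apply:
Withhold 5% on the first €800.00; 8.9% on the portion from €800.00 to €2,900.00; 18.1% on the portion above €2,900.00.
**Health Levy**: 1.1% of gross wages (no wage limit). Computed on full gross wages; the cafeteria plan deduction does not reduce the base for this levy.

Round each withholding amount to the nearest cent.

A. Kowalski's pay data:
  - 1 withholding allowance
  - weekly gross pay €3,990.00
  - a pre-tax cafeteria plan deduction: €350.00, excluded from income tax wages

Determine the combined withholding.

€370.34

Income Tax: taxable = €3,990.00 − €350.00 − 1×€190.00 = €3,450.00
  €226.90 + 18.1% × (€3,450.00 − €2,900.00) = €226.90 + 18.1% × €550.00 = €326.45
Health Levy: 1.1% × €3,990.00 = €43.89
Total: €326.45 + €43.89 = €370.34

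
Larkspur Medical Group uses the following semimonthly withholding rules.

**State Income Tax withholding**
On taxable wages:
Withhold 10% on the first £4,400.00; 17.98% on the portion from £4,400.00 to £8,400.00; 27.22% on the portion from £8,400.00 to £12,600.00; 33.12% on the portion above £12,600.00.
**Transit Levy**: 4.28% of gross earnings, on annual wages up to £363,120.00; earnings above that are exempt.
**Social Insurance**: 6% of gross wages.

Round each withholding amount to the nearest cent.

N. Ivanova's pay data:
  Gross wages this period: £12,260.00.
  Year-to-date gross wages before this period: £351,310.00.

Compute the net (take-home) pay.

£8,809.04

State Income Tax: taxable = £12,260.00
  £1,159.20 + 27.22% × (£12,260.00 − £8,400.00) = £1,159.20 + 27.22% × £3,860.00 = £2,209.89
Transit Levy: cap £363,120.00 − YTD £351,310.00 = £11,810.00 subject; 4.28% × £11,810.00 = £505.47
Social Insurance: 6% × £12,260.00 = £735.60
Total withheld: £2,209.89 + £505.47 + £735.60 = £3,450.96
Net pay: £12,260.00 − £3,450.96 = £8,809.04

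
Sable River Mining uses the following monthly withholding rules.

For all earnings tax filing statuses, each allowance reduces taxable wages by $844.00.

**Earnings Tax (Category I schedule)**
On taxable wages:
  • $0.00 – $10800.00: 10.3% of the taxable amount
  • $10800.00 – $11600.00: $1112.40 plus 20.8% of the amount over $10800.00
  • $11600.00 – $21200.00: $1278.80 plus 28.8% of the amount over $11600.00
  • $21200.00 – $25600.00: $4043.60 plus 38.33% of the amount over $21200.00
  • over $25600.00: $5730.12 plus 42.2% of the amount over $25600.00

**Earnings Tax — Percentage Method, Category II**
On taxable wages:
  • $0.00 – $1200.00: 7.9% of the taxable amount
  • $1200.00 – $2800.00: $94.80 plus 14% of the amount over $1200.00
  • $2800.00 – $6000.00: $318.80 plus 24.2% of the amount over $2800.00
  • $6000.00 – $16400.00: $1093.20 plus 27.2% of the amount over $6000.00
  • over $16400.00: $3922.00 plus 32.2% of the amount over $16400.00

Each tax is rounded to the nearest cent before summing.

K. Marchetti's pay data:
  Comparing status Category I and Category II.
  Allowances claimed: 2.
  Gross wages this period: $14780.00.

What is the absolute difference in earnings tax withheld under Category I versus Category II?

Earnings Tax (Category I): taxable = $14780.00 − 2×$844.00 = $13092.00
  $1278.80 + 28.8% × ($13092.00 − $11600.00) = $1278.80 + 28.8% × $1492.00 = $1708.50
Earnings Tax (Category II): taxable = $14780.00 − 2×$844.00 = $13092.00
  $1093.20 + 27.2% × ($13092.00 − $6000.00) = $1093.20 + 27.2% × $7092.00 = $3022.22
Difference: |$1708.50 − $3022.22| = $1313.72 (higher under Category II)

$1313.72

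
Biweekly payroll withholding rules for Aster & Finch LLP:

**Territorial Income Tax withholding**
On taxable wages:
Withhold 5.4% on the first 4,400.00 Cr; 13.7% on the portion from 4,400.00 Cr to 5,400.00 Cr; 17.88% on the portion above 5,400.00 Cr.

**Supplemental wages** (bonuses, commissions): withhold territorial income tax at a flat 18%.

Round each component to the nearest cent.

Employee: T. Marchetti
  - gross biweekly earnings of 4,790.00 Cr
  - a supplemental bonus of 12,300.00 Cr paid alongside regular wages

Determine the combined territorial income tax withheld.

Territorial Income Tax: taxable = 4,790.00 Cr
  237.60 Cr + 13.7% × (4,790.00 Cr − 4,400.00 Cr) = 237.60 Cr + 13.7% × 390.00 Cr = 291.03 Cr
Supplemental (18% flat on bonus): 18% × 12,300.00 Cr = 2,214.00 Cr
Total territorial income tax: 291.03 Cr + 2,214.00 Cr = 2,505.03 Cr

2,505.03 Cr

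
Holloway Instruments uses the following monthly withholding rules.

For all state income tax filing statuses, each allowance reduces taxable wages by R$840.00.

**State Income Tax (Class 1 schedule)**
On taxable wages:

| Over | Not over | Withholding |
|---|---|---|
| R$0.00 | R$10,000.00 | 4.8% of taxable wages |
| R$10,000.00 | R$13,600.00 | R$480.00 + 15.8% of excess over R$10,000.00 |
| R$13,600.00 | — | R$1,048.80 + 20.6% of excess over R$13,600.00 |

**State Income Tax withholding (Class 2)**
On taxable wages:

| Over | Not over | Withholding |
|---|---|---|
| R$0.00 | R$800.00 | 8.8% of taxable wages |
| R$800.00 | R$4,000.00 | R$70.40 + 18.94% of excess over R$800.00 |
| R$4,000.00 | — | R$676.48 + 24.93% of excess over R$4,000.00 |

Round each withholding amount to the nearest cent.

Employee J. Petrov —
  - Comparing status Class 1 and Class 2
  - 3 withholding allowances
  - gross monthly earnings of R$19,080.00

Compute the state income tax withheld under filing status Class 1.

State Income Tax (Class 1): taxable = R$19,080.00 − 3×R$840.00 = R$16,560.00
  R$1,048.80 + 20.6% × (R$16,560.00 − R$13,600.00) = R$1,048.80 + 20.6% × R$2,960.00 = R$1,658.56

R$1,658.56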